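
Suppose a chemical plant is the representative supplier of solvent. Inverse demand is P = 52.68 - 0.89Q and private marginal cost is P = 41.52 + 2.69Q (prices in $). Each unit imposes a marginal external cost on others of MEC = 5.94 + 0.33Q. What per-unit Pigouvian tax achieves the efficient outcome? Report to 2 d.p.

tax = $6.38 per unit

Social marginal cost = private MC + MEC = 47.46 + 3.02Q.
Set SMC = demand: 47.46 + 3.02Q = 52.68 - 0.89Q → Q* = 1.3350.
The Pigouvian tax equals MEC at Q*: 5.94 + 0.33×1.3350 = 6.3806.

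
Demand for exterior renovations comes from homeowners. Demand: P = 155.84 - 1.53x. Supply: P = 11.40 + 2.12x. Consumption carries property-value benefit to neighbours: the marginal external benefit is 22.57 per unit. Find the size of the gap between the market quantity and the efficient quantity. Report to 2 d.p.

6.18 units

Market equilibrium (private): 11.40 + 2.12x = 155.84 - 1.53x → x_m = 39.5726.
Social marginal benefit = demand + MEB = 178.41 - 1.53x.
Set SMB = MC: 178.41 - 1.53x = 11.40 + 2.12x → x* = 45.7562.
Gap = |39.5726 − 45.7562| = 6.1836.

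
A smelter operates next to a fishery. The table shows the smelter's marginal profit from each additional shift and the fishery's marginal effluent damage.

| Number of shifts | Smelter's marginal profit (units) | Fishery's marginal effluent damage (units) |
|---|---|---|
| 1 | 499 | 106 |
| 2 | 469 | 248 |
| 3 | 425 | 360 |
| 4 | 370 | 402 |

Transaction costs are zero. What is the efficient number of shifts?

3

Bargaining reaches the level where marginal profit last exceeds marginal effluent damage.
That holds through level 3 (425 ≥ 360) but not at 4 (370 < 402).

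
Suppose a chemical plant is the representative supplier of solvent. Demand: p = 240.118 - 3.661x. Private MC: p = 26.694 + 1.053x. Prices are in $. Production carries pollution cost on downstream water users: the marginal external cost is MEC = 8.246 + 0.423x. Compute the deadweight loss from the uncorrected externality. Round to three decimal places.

Market equilibrium (private): 26.694 + 1.053x = 240.118 - 3.661x → x_m = 45.2745.
Social marginal cost = private MC + MEC = 34.940 + 1.476x.
Set SMC = demand: 34.940 + 1.476x = 240.118 - 3.661x → x* = 39.9412.
Between x* and x_m the wedge SMC − demand runs linearly from 0 to MEC(x_m), so the loss is a triangle.
DWL = ½ × 5.3333 × 27.3971 = 73.0585.

DWL = $73.058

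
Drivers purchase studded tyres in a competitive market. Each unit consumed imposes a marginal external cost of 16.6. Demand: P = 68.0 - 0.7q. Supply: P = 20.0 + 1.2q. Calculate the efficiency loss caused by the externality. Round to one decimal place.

Market equilibrium (private): 20.0 + 1.2q = 68.0 - 0.7q → q_m = 25.2632.
Social marginal benefit = demand − MEC = 51.4 - 0.7q.
Set SMB = MC: 51.4 - 0.7q = 20.0 + 1.2q → q* = 16.5263.
Height of the DWL triangle at q_m is MC(q_m) − SMB(q_m) = MEC(q_m) = 16.6000.
DWL = ½ × 8.7369 × 16.6000 = 72.5163.

DWL = 72.5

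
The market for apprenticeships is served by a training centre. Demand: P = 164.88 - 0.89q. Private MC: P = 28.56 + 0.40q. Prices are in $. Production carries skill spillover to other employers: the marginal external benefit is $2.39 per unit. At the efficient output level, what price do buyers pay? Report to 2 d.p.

Social marginal cost = private MC − MEB = 26.17 + 0.40q.
Set SMC = demand: 26.17 + 0.40q = 164.88 - 0.89q → q* = 107.5271.
Consumer price on the demand curve at q*: 164.88 − 0.89×107.5271 = 69.1809.

P = $69.18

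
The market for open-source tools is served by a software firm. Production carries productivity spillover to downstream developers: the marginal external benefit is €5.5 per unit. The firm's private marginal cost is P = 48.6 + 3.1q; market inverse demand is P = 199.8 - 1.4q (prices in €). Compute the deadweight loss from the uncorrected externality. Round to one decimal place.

Market equilibrium (private): 48.6 + 3.1q = 199.8 - 1.4q → q_m = 33.6000.
Social marginal cost = private MC − MEB = 43.1 + 3.1q.
Set SMC = demand: 43.1 + 3.1q = 199.8 - 1.4q → q* = 34.8222.
Height of the DWL triangle at q_m is demand(q_m) − SMC(q_m) = MEB(q_m) = 5.5000.
DWL = ½ × 1.2222 × 5.5000 = 3.3611.

DWL = €3.4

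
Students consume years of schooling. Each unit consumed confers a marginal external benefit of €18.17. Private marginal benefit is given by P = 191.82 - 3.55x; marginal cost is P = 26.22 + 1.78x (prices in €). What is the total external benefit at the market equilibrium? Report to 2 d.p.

€564.53

Market equilibrium (private): 26.22 + 1.78x = 191.82 - 3.55x → x_m = 31.0694.
Total external benefit = MEB × x_m = 18.17 × 31.0694 = 564.5310.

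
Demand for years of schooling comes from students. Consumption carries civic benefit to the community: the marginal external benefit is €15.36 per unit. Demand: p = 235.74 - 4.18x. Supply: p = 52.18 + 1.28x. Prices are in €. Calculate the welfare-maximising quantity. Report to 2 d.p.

x* = 36.43

Social marginal benefit = demand + MEB = 251.10 - 4.18x.
Set SMB = MC: 251.10 - 4.18x = 52.18 + 1.28x → x* = 36.4322.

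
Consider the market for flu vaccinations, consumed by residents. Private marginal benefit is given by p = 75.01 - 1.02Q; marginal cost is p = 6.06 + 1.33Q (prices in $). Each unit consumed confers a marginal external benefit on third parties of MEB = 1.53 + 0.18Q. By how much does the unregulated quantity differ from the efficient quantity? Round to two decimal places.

Market equilibrium (private): 6.06 + 1.33Q = 75.01 - 1.02Q → Q_m = 29.3404.
Social marginal benefit = demand + MEB = 76.54 - 0.84Q.
Set SMB = MC: 76.54 - 0.84Q = 6.06 + 1.33Q → Q* = 32.4793.
Gap = |29.3404 − 32.4793| = 3.1389.

3.14 units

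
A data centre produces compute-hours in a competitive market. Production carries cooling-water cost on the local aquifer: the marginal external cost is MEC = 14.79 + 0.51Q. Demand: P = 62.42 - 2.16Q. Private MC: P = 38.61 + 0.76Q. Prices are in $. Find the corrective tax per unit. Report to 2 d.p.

tax = $16.13 per unit

Social marginal cost = private MC + MEC = 53.40 + 1.27Q.
Set SMC = demand: 53.40 + 1.27Q = 62.42 - 2.16Q → Q* = 2.6297.
The Pigouvian tax equals MEC at Q*: 14.79 + 0.51×2.6297 = 16.1311.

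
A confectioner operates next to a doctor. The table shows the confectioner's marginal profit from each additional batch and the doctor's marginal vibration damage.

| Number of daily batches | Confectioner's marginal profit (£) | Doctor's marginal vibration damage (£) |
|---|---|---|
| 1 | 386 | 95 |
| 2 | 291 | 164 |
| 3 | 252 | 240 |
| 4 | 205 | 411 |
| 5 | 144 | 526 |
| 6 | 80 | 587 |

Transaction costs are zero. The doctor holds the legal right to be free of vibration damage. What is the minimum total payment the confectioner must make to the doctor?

£499

Efficient level: marginal profit ≥ marginal vibration damage through level 3, so k* = 3.
With the doctor holding the right, the confectioner must at least compensate total damage at k*: 95 + 164 + 240 = 499.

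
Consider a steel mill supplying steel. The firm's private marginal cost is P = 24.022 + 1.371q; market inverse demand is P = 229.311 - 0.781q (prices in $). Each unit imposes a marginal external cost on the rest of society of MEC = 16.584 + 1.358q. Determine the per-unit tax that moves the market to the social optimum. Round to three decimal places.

tax = $89.593 per unit

Social marginal cost = private MC + MEC = 40.606 + 2.729q.
Set SMC = demand: 40.606 + 2.729q = 229.311 - 0.781q → q* = 53.7621.
The Pigouvian tax equals MEC at q*: 16.584 + 1.358×53.7621 = 89.5929.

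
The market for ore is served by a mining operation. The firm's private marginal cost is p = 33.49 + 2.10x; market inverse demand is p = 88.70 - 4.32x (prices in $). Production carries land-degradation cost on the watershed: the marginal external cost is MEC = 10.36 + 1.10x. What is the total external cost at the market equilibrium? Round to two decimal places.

$129.77

Market equilibrium (private): 33.49 + 2.10x = 88.70 - 4.32x → x_m = 8.5997.
Total external cost = ∫₀^{x_m} (10.36 + 1.10x) dx = 10.36×8.5997 + ½×1.10×8.5997² = 129.7681.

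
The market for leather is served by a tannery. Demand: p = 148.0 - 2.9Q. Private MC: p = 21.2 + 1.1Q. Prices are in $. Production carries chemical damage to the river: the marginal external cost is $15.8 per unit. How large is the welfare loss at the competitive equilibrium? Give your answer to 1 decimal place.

Market equilibrium (private): 21.2 + 1.1Q = 148.0 - 2.9Q → Q_m = 31.7000.
Social marginal cost = private MC + MEC = 37.0 + 1.1Q.
Set SMC = demand: 37.0 + 1.1Q = 148.0 - 2.9Q → Q* = 27.7500.
Between Q* and Q_m the wedge SMC − demand runs linearly from 0 to MEC(Q_m), so the loss is a triangle.
DWL = ½ × 3.9500 × 15.8000 = 31.2050.

DWL = $31.2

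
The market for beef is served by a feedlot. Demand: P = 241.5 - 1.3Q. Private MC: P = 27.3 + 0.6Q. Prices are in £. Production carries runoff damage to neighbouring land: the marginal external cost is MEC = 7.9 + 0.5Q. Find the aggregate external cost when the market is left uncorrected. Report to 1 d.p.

£4068.0

Market equilibrium (private): 27.3 + 0.6Q = 241.5 - 1.3Q → Q_m = 112.7368.
Total external cost = ∫₀^{Q_m} (7.9 + 0.5Q) dQ = 7.9×112.7368 + ½×0.5×112.7368² = 4068.0172.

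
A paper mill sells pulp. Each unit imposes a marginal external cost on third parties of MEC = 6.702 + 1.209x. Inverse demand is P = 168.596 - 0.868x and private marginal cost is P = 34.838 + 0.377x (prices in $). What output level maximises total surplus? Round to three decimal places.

x* = 51.775

Social marginal cost = private MC + MEC = 41.540 + 1.586x.
Set SMC = demand: 41.540 + 1.586x = 168.596 - 0.868x → x* = 51.7751.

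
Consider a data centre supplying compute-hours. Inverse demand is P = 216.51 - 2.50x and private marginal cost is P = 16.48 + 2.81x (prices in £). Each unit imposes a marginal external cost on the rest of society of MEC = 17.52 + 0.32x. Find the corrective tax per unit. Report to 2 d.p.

Social marginal cost = private MC + MEC = 34.00 + 3.13x.
Set SMC = demand: 34.00 + 3.13x = 216.51 - 2.50x → x* = 32.4174.
The Pigouvian tax equals MEC at x*: 17.52 + 0.32×32.4174 = 27.8936.

tax = £27.89 per unit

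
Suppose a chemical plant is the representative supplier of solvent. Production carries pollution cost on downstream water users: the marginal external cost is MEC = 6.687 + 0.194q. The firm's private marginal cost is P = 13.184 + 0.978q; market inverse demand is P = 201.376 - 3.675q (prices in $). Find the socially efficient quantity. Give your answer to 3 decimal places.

Social marginal cost = private MC + MEC = 19.871 + 1.172q.
Set SMC = demand: 19.871 + 1.172q = 201.376 - 3.675q → q* = 37.4469.

q* = 37.447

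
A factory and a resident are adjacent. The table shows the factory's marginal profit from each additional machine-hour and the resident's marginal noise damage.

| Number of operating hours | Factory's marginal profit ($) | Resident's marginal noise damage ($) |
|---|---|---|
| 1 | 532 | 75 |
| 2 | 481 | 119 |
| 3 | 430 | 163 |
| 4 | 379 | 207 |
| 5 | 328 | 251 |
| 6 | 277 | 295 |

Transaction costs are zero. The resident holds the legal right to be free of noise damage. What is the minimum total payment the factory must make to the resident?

$815

Efficient level: marginal profit ≥ marginal noise damage through level 5, so k* = 5.
With the resident holding the right, the factory must at least compensate total damage at k*: 75 + 119 + 163 + 207 + 251 = 815.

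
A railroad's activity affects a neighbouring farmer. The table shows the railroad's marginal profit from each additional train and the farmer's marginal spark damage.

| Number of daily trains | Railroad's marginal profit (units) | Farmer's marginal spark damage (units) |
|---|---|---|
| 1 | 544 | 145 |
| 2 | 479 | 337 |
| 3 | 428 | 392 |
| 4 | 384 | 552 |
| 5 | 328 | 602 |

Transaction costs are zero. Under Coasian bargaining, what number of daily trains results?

Bargaining reaches the level where marginal profit last exceeds marginal spark damage.
That holds through level 3 (428 ≥ 392) but not at 4 (384 < 552).

3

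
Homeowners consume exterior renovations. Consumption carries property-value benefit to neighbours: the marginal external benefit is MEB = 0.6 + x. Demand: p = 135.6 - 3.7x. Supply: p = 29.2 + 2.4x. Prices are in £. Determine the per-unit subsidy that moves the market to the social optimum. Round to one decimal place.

Social marginal benefit = demand + MEB = 136.2 - 2.7x.
Set SMB = MC: 136.2 - 2.7x = 29.2 + 2.4x → x* = 20.9804.
The Pigouvian subsidy equals MEB at x*: 0.6 + 1.0×20.9804 = 21.5804.

subsidy = £21.6 per unit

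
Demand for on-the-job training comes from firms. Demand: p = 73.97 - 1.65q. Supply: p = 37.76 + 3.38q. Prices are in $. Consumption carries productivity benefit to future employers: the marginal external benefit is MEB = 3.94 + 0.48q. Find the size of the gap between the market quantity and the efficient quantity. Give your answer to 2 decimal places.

Market equilibrium (private): 37.76 + 3.38q = 73.97 - 1.65q → q_m = 7.1988.
Social marginal benefit = demand + MEB = 77.91 - 1.17q.
Set SMB = MC: 77.91 - 1.17q = 37.76 + 3.38q → q* = 8.8242.
Gap = |7.1988 − 8.8242| = 1.6254.

1.63 units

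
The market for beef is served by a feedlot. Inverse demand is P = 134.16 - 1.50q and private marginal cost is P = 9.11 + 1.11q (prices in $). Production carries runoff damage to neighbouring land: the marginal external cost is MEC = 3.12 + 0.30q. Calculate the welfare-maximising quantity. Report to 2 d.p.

Social marginal cost = private MC + MEC = 12.23 + 1.41q.
Set SMC = demand: 12.23 + 1.41q = 134.16 - 1.50q → q* = 41.9003.

q* = 41.90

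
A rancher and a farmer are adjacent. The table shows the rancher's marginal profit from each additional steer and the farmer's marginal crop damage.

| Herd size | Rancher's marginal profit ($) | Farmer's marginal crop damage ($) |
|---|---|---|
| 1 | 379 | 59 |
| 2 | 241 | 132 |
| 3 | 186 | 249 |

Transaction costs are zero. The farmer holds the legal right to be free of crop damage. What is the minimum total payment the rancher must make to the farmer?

Efficient level: marginal profit ≥ marginal crop damage through level 2, so k* = 2.
With the farmer holding the right, the rancher must at least compensate total damage at k*: 59 + 132 = 191.

$191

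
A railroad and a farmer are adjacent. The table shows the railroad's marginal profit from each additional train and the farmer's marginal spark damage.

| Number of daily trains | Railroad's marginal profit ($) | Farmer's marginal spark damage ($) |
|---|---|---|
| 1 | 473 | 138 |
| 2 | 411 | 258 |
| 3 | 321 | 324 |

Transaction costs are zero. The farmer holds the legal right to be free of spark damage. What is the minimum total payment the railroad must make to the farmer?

Efficient level: marginal profit ≥ marginal spark damage through level 2, so k* = 2.
With the farmer holding the right, the railroad must at least compensate total damage at k*: 138 + 258 = 396.

$396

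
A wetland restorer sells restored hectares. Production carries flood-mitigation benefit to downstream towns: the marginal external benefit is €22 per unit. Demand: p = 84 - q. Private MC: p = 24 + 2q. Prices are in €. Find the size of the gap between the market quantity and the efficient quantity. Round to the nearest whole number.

7 units

Market equilibrium (private): 24 + 2q = 84 - q → q_m = 20.0000.
Social marginal cost = private MC − MEB = 2 + 2q.
Set SMC = demand: 2 + 2q = 84 - q → q* = 27.3333.
Gap = |20.0000 − 27.3333| = 7.3333.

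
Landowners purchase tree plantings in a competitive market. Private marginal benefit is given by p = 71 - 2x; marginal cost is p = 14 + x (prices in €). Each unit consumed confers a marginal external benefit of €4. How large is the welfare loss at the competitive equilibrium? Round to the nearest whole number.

Market equilibrium (private): 14 + x = 71 - 2x → x_m = 19.0000.
Social marginal benefit = demand + MEB = 75 - 2x.
Set SMB = MC: 75 - 2x = 14 + x → x* = 20.3333.
The welfare-loss triangle has base |x_m − x*| and height MEB(x_m) (the vertical gap between SMB and MC is zero at x* and MEB at x_m).
DWL = ½ × 1.3333 × 4.0000 = 2.6666.

DWL = €3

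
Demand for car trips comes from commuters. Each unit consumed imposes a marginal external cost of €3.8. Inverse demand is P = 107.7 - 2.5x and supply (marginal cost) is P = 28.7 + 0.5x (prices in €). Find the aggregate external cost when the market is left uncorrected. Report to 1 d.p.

Market equilibrium (private): 28.7 + 0.5x = 107.7 - 2.5x → x_m = 26.3333.
Total external cost = MEC × x_m = 3.8 × 26.3333 = 100.0665.

€100.1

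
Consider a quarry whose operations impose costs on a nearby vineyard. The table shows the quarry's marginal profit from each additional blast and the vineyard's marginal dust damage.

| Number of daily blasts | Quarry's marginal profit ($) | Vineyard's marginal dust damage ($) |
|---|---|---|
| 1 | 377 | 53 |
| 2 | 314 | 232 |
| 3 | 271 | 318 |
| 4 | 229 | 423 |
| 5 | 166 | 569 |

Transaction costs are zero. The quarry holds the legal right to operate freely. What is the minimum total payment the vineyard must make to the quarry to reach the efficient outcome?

$666

Left alone the quarry would choose level 5 (marginal profit stays positive).
Efficient level: k* = 2 (marginal profit ≥ marginal dust damage through 2).
The vineyard must at least cover the quarry's forgone profit from cutting 5→2: 271 + 229 + 166 = 666.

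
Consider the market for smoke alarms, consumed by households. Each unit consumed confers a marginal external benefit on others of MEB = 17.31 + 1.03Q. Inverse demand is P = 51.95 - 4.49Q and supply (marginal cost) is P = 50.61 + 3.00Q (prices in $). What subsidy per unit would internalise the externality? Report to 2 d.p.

Social marginal benefit = demand + MEB = 69.26 - 3.46Q.
Set SMB = MC: 69.26 - 3.46Q = 50.61 + 3.00Q → Q* = 2.8870.
The Pigouvian subsidy equals MEB at Q*: 17.31 + 1.03×2.8870 = 20.2836.

subsidy = $20.28 per unit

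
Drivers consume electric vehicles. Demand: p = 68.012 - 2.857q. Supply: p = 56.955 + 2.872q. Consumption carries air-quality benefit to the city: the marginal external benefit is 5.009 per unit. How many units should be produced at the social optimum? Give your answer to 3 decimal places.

q* = 2.804

Social marginal benefit = demand + MEB = 73.021 - 2.857q.
Set SMB = MC: 73.021 - 2.857q = 56.955 + 2.872q → q* = 2.8043.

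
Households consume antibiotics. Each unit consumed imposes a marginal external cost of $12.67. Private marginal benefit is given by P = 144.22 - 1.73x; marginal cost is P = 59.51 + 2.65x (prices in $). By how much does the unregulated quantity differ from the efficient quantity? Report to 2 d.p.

Market equilibrium (private): 59.51 + 2.65x = 144.22 - 1.73x → x_m = 19.3402.
Social marginal benefit = demand − MEC = 131.55 - 1.73x.
Set SMB = MC: 131.55 - 1.73x = 59.51 + 2.65x → x* = 16.4475.
Gap = |19.3402 − 16.4475| = 2.8927.

2.89 units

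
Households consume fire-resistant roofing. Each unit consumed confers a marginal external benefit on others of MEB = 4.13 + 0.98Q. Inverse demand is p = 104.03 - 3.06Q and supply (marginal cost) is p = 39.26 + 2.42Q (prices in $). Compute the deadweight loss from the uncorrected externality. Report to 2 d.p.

DWL = $27.43

Market equilibrium (private): 39.26 + 2.42Q = 104.03 - 3.06Q → Q_m = 11.8193.
Social marginal benefit = demand + MEB = 108.16 - 2.08Q.
Set SMB = MC: 108.16 - 2.08Q = 39.26 + 2.42Q → Q* = 15.3111.
Between Q* and Q_m the wedge SMB − MC runs linearly from 0 to MEB(Q_m), so the loss is a triangle.
DWL = ½ × 3.4918 × 15.7130 = 27.4333.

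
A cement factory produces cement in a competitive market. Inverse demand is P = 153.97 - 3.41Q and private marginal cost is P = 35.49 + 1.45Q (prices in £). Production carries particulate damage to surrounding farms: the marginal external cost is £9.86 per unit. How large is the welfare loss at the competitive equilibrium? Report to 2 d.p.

Market equilibrium (private): 35.49 + 1.45Q = 153.97 - 3.41Q → Q_m = 24.3786.
Social marginal cost = private MC + MEC = 45.35 + 1.45Q.
Set SMC = demand: 45.35 + 1.45Q = 153.97 - 3.41Q → Q* = 22.3498.
Between Q* and Q_m the wedge SMC − demand runs linearly from 0 to MEC(Q_m), so the loss is a triangle.
DWL = ½ × 2.0288 × 9.8600 = 10.0020.

DWL = £10.00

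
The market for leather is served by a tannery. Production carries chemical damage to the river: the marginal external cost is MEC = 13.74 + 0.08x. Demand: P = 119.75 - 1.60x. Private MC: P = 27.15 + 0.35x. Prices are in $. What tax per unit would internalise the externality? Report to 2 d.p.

tax = $16.85 per unit

Social marginal cost = private MC + MEC = 40.89 + 0.43x.
Set SMC = demand: 40.89 + 0.43x = 119.75 - 1.60x → x* = 38.8473.
The Pigouvian tax equals MEC at x*: 13.74 + 0.08×38.8473 = 16.8478.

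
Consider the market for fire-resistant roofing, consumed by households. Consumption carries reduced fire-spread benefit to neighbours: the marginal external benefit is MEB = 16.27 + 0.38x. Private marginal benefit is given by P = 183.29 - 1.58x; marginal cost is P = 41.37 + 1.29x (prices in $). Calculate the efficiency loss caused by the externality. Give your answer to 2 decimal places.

DWL = $246.84

Market equilibrium (private): 41.37 + 1.29x = 183.29 - 1.58x → x_m = 49.4495.
Social marginal benefit = demand + MEB = 199.56 - 1.20x.
Set SMB = MC: 199.56 - 1.20x = 41.37 + 1.29x → x* = 63.5301.
Height of the DWL triangle at x_m is SMB(x_m) − MC(x_m) = MEB(x_m) = 35.0608.
DWL = ½ × 14.0806 × 35.0608 = 246.8386.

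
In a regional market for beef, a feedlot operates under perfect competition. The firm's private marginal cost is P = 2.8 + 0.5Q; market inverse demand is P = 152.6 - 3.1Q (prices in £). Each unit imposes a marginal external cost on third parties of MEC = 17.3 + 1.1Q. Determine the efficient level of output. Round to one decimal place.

Q* = 28.2

Social marginal cost = private MC + MEC = 20.1 + 1.6Q.
Set SMC = demand: 20.1 + 1.6Q = 152.6 - 3.1Q → Q* = 28.1915.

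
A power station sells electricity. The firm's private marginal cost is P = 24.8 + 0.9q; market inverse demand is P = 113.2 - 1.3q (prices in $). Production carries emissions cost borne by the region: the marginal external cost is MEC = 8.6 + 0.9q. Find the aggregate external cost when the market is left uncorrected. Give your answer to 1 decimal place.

Market equilibrium (private): 24.8 + 0.9q = 113.2 - 1.3q → q_m = 40.1818.
Total external cost = ∫₀^{q_m} (8.6 + 0.9q) dq = 8.6×40.1818 + ½×0.9×40.1818² = 1072.1232.

$1072.1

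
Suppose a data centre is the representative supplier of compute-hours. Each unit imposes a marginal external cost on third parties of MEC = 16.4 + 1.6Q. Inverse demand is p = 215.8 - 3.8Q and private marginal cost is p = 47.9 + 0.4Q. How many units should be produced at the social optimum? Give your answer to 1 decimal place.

Q* = 26.1

Social marginal cost = private MC + MEC = 64.3 + 2.0Q.
Set SMC = demand: 64.3 + 2.0Q = 215.8 - 3.8Q → Q* = 26.1207.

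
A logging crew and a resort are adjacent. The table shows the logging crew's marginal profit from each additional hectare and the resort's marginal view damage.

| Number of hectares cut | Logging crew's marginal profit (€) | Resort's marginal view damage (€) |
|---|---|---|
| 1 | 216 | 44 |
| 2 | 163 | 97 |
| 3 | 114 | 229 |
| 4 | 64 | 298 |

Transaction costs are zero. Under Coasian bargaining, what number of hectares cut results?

Bargaining reaches the level where marginal profit last exceeds marginal view damage.
That holds through level 2 (163 ≥ 97) but not at 3 (114 < 229).

2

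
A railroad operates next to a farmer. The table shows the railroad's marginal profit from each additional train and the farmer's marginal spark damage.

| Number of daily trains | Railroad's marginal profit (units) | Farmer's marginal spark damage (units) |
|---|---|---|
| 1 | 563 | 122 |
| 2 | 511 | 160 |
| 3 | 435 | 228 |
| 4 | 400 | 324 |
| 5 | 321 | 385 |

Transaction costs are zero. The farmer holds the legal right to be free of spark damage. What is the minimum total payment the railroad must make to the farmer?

834

Efficient level: marginal profit ≥ marginal spark damage through level 4, so k* = 4.
With the farmer holding the right, the railroad must at least compensate total damage at k*: 122 + 160 + 228 + 324 = 834.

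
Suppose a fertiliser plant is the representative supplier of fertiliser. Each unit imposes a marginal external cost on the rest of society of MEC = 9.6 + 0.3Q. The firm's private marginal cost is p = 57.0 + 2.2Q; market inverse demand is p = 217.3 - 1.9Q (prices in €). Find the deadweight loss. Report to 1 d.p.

DWL = €51.7

Market equilibrium (private): 57.0 + 2.2Q = 217.3 - 1.9Q → Q_m = 39.0976.
Social marginal cost = private MC + MEC = 66.6 + 2.5Q.
Set SMC = demand: 66.6 + 2.5Q = 217.3 - 1.9Q → Q* = 34.2500.
Between Q* and Q_m the wedge SMC − demand runs linearly from 0 to MEC(Q_m), so the loss is a triangle.
DWL = ½ × 4.8476 × 21.3293 = 51.6980.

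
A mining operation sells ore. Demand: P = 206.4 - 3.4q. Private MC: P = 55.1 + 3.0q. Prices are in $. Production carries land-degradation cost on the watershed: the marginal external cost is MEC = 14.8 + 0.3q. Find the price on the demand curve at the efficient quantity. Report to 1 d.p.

P = $137.1

Social marginal cost = private MC + MEC = 69.9 + 3.3q.
Set SMC = demand: 69.9 + 3.3q = 206.4 - 3.4q → q* = 20.3731.
Consumer price on the demand curve at q*: 206.4 − 3.4×20.3731 = 137.1315.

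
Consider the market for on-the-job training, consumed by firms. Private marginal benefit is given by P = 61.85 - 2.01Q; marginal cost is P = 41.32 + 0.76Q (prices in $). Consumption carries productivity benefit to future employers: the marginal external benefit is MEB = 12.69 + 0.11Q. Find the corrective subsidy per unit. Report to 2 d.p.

subsidy = $14.06 per unit

Social marginal benefit = demand + MEB = 74.54 - 1.90Q.
Set SMB = MC: 74.54 - 1.90Q = 41.32 + 0.76Q → Q* = 12.4887.
The Pigouvian subsidy equals MEB at Q*: 12.69 + 0.11×12.4887 = 14.0638.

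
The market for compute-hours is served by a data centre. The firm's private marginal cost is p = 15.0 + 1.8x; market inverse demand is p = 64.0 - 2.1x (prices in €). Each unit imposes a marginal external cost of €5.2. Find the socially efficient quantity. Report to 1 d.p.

Social marginal cost = private MC + MEC = 20.2 + 1.8x.
Set SMC = demand: 20.2 + 1.8x = 64.0 - 2.1x → x* = 11.2308.

x* = 11.2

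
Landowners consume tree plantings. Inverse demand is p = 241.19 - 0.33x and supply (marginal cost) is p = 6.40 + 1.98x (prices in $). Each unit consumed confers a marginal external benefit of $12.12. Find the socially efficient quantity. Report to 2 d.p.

Social marginal benefit = demand + MEB = 253.31 - 0.33x.
Set SMB = MC: 253.31 - 0.33x = 6.40 + 1.98x → x* = 106.8874.

x* = 106.89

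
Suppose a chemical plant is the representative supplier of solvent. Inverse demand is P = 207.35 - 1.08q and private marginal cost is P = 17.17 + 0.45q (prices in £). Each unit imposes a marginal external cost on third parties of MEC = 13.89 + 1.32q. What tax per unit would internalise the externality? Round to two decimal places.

tax = £95.54 per unit

Social marginal cost = private MC + MEC = 31.06 + 1.77q.
Set SMC = demand: 31.06 + 1.77q = 207.35 - 1.08q → q* = 61.8561.
The Pigouvian tax equals MEC at q*: 13.89 + 1.32×61.8561 = 95.5401.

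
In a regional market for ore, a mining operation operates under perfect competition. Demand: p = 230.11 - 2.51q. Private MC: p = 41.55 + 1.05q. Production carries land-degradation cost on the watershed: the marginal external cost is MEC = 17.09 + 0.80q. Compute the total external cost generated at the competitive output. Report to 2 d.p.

Market equilibrium (private): 41.55 + 1.05q = 230.11 - 2.51q → q_m = 52.9663.
Total external cost = ∫₀^{q_m} (17.09 + 0.80q) dq = 17.09×52.9663 + ½×0.80×52.9663² = 2027.3656.

2027.37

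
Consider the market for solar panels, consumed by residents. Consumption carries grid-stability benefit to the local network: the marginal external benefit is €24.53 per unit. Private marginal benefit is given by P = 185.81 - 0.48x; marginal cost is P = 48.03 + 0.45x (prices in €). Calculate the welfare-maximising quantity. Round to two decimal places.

x* = 174.53

Social marginal benefit = demand + MEB = 210.34 - 0.48x.
Set SMB = MC: 210.34 - 0.48x = 48.03 + 0.45x → x* = 174.5269.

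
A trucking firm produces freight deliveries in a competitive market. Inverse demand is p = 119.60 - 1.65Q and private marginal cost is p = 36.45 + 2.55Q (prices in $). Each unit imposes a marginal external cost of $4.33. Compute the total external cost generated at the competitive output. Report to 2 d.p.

Market equilibrium (private): 36.45 + 2.55Q = 119.60 - 1.65Q → Q_m = 19.7976.
Total external cost = MEC × Q_m = 4.33 × 19.7976 = 85.7236.

$85.72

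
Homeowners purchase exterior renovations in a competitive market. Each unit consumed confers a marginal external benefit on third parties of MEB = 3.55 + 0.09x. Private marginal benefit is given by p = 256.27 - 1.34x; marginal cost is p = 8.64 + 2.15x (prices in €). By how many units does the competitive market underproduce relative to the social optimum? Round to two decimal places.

2.92 units

Market equilibrium (private): 8.64 + 2.15x = 256.27 - 1.34x → x_m = 70.9542.
Social marginal benefit = demand + MEB = 259.82 - 1.25x.
Set SMB = MC: 259.82 - 1.25x = 8.64 + 2.15x → x* = 73.8765.
Gap = |70.9542 − 73.8765| = 2.9223.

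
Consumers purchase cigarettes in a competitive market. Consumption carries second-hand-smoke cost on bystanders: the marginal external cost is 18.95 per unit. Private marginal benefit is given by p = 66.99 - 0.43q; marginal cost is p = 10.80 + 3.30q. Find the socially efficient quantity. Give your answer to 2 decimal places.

Social marginal benefit = demand − MEC = 48.04 - 0.43q.
Set SMB = MC: 48.04 - 0.43q = 10.80 + 3.30q → q* = 9.9839.

q* = 9.98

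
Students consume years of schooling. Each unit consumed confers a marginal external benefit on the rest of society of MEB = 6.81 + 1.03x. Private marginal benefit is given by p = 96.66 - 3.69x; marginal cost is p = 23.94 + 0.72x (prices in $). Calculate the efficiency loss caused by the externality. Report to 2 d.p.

DWL = $83.75

Market equilibrium (private): 23.94 + 0.72x = 96.66 - 3.69x → x_m = 16.4898.
Social marginal benefit = demand + MEB = 103.47 - 2.66x.
Set SMB = MC: 103.47 - 2.66x = 23.94 + 0.72x → x* = 23.5296.
The loss is the area between SMB and MC from x* to x_m; with linear curves that's a triangle of height MEB(x_m).
DWL = ½ × 7.0398 × 23.7945 = 83.7543.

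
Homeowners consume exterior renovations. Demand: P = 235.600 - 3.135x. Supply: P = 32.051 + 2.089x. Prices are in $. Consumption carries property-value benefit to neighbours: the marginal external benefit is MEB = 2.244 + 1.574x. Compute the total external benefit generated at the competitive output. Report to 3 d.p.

$1282.266

Market equilibrium (private): 32.051 + 2.089x = 235.600 - 3.135x → x_m = 38.9642.
Total external benefit = ∫₀^{x_m} (2.244 + 1.574x) dx = 2.244×38.9642 + ½×1.574×38.9642² = 1282.2661.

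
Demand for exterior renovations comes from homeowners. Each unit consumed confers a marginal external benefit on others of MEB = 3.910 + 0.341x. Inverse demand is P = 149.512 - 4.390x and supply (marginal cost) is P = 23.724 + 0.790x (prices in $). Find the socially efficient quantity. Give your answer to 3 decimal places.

x* = 26.803

Social marginal benefit = demand + MEB = 153.422 - 4.049x.
Set SMB = MC: 153.422 - 4.049x = 23.724 + 0.790x → x* = 26.8026.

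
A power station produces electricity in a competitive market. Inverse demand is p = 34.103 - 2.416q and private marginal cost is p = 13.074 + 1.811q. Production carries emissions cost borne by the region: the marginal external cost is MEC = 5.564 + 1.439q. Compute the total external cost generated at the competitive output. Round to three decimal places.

45.488

Market equilibrium (private): 13.074 + 1.811q = 34.103 - 2.416q → q_m = 4.9749.
Total external cost = ∫₀^{q_m} (5.564 + 1.439q) dq = 5.564×4.9749 + ½×1.439×4.9749² = 45.4877.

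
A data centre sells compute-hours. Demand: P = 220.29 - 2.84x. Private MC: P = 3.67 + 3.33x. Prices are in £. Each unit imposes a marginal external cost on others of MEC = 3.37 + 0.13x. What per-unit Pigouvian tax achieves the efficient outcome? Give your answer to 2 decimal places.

tax = £7.77 per unit

Social marginal cost = private MC + MEC = 7.04 + 3.46x.
Set SMC = demand: 7.04 + 3.46x = 220.29 - 2.84x → x* = 33.8492.
The Pigouvian tax equals MEC at x*: 3.37 + 0.13×33.8492 = 7.7704.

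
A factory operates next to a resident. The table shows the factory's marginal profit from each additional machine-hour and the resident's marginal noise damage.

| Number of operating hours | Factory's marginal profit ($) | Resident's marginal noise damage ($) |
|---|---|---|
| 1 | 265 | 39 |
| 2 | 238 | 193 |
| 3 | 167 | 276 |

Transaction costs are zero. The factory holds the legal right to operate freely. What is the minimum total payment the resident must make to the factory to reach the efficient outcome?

Left alone the factory would choose level 3 (marginal profit stays positive).
Efficient level: k* = 2 (marginal profit ≥ marginal noise damage through 2).
The resident must at least cover the factory's forgone profit from cutting 3→2: 167 = 167.

$167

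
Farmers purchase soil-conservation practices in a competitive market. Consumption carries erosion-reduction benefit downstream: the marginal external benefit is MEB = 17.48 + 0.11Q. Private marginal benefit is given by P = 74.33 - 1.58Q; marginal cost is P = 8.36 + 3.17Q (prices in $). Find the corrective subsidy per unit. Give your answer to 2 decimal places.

subsidy = $19.46 per unit

Social marginal benefit = demand + MEB = 91.81 - 1.47Q.
Set SMB = MC: 91.81 - 1.47Q = 8.36 + 3.17Q → Q* = 17.9849.
The Pigouvian subsidy equals MEB at Q*: 17.48 + 0.11×17.9849 = 19.4583.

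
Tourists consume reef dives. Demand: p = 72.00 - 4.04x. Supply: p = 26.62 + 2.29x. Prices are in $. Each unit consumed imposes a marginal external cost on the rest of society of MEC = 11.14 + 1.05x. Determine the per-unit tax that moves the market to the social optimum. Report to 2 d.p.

tax = $16.01 per unit

Social marginal benefit = demand − MEC = 60.86 - 5.09x.
Set SMB = MC: 60.86 - 5.09x = 26.62 + 2.29x → x* = 4.6396.
The Pigouvian tax equals MEC at x*: 11.14 + 1.05×4.6396 = 16.0116.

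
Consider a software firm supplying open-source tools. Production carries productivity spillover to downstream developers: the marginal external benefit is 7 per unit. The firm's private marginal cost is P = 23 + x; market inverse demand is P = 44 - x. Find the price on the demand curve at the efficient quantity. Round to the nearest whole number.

Social marginal cost = private MC − MEB = 16 + x.
Set SMC = demand: 16 + x = 44 - x → x* = 14.0000.
Consumer price on the demand curve at x*: 44 − 1×14.0000 = 30.0000.

P = 30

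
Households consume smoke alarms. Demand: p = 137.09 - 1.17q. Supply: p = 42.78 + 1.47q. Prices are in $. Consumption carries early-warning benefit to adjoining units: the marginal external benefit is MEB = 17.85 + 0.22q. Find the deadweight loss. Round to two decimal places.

DWL = $136.56

Market equilibrium (private): 42.78 + 1.47q = 137.09 - 1.17q → q_m = 35.7235.
Social marginal benefit = demand + MEB = 154.94 - 0.95q.
Set SMB = MC: 154.94 - 0.95q = 42.78 + 1.47q → q* = 46.3471.
The loss is the area between SMB and MC from q* to q_m; with linear curves that's a triangle of height MEB(q_m).
DWL = ½ × 10.6236 × 25.7092 = 136.5621.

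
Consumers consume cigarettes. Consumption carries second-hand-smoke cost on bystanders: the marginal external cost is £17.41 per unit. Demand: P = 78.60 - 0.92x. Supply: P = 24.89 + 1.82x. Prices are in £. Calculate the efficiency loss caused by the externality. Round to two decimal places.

Market equilibrium (private): 24.89 + 1.82x = 78.60 - 0.92x → x_m = 19.6022.
Social marginal benefit = demand − MEC = 61.19 - 0.92x.
Set SMB = MC: 61.19 - 0.92x = 24.89 + 1.82x → x* = 13.2482.
The welfare-loss triangle has base |x_m − x*| and height MEC(x_m) (the vertical gap between SMB and MC is zero at x* and MEC at x_m).
DWL = ½ × 6.3540 × 17.4100 = 55.3116.

DWL = £55.31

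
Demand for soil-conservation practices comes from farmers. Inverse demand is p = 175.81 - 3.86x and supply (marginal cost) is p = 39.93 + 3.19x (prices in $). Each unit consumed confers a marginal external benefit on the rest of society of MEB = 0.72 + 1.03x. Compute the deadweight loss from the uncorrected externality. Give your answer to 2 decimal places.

Market equilibrium (private): 39.93 + 3.19x = 175.81 - 3.86x → x_m = 19.2738.
Social marginal benefit = demand + MEB = 176.53 - 2.83x.
Set SMB = MC: 176.53 - 2.83x = 39.93 + 3.19x → x* = 22.6910.
The welfare-loss triangle has base |x_m − x*| and height MEB(x_m) (the vertical gap between SMB and MC is zero at x* and MEB at x_m).
DWL = ½ × 3.4172 × 20.5720 = 35.1493.

DWL = $35.15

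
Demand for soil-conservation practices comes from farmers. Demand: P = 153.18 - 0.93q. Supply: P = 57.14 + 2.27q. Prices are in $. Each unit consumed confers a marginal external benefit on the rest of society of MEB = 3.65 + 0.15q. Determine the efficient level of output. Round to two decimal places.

q* = 32.69

Social marginal benefit = demand + MEB = 156.83 - 0.78q.
Set SMB = MC: 156.83 - 0.78q = 57.14 + 2.27q → q* = 32.6852.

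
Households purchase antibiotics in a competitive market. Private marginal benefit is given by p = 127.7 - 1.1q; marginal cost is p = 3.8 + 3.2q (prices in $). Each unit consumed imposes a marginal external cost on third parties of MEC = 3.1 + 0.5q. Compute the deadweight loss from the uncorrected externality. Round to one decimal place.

Market equilibrium (private): 3.8 + 3.2q = 127.7 - 1.1q → q_m = 28.8140.
Social marginal benefit = demand − MEC = 124.6 - 1.6q.
Set SMB = MC: 124.6 - 1.6q = 3.8 + 3.2q → q* = 25.1667.
Between q* and q_m the wedge MC − SMB runs linearly from 0 to MEC(q_m), so the loss is a triangle.
DWL = ½ × 3.6473 × 17.5070 = 31.9266.

DWL = $31.9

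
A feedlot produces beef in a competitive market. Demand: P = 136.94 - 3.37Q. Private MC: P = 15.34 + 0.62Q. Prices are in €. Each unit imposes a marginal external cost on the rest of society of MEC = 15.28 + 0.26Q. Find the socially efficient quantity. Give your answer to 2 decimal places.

Social marginal cost = private MC + MEC = 30.62 + 0.88Q.
Set SMC = demand: 30.62 + 0.88Q = 136.94 - 3.37Q → Q* = 25.0165.

Q* = 25.02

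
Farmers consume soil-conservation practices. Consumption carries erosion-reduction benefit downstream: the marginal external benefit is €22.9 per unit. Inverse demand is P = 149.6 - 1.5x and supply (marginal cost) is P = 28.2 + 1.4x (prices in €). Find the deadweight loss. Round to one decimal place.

DWL = €90.4

Market equilibrium (private): 28.2 + 1.4x = 149.6 - 1.5x → x_m = 41.8621.
Social marginal benefit = demand + MEB = 172.5 - 1.5x.
Set SMB = MC: 172.5 - 1.5x = 28.2 + 1.4x → x* = 49.7586.
The welfare-loss triangle has base |x_m − x*| and height MEB(x_m) (the vertical gap between SMB and MC is zero at x* and MEB at x_m).
DWL = ½ × 7.8965 × 22.9000 = 90.4149.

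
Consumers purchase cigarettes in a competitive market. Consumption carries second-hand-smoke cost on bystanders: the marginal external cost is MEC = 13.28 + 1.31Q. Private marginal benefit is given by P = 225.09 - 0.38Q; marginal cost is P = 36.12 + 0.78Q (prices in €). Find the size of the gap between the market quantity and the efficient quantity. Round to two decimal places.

91.78 units

Market equilibrium (private): 36.12 + 0.78Q = 225.09 - 0.38Q → Q_m = 162.9052.
Social marginal benefit = demand − MEC = 211.81 - 1.69Q.
Set SMB = MC: 211.81 - 1.69Q = 36.12 + 0.78Q → Q* = 71.1296.
Gap = |162.9052 − 71.1296| = 91.7756.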